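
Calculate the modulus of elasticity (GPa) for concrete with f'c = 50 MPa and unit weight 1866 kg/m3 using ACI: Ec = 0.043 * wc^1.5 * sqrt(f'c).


Ec = 0.043 * 1866^1.5 * sqrt(50) / 1000
= 24.51 GPa

24.51


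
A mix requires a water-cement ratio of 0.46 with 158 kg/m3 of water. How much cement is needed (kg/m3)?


Cement = water / (w/c)
= 158 / 0.46
= 343.5 kg/m3

343.5


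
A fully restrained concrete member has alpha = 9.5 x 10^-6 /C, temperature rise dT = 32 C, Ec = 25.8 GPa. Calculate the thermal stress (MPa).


sigma = alpha * dT * Ec
= 9.5e-6 * 32 * 25.8 * 1000
= 7.843 MPa

7.843


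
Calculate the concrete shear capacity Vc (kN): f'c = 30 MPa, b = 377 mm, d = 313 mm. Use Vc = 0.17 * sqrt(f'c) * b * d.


Vc = 0.17 * sqrt(30) * 377 * 313 / 1000
= 109.87 kN

109.87


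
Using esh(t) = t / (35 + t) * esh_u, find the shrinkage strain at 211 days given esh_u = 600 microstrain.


esh(211) = 211 / (35 + 211) * 600
= 211 / 246 * 600
= 514.6 microstrain

514.6


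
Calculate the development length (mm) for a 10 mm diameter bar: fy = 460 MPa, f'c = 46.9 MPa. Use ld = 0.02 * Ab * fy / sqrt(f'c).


Ab = pi * 10^2 / 4 = 78.54 mm2
ld = 0.02 * 78.54 * 460 / sqrt(46.9)
= 105.5 mm

105.5


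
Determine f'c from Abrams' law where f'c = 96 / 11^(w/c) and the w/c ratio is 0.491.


f'c = 96 / 11^0.491
= 96 / 3.246
= 29.58 MPa

29.58


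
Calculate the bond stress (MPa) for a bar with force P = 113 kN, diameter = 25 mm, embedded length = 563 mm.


u = P / (pi * db * ld)
= 113 * 1000 / (pi * 25 * 563)
= 2.556 MPa

2.556


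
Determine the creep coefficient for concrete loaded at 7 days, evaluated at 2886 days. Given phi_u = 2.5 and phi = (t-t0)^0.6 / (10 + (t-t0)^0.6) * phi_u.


dt = 2886 - 7 = 2879
phi = 2879^0.6 / (10 + 2879^0.6) * 2.5
= 2.306

2.306


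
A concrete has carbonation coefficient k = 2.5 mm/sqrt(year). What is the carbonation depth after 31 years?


depth = k * sqrt(t)
= 2.5 * sqrt(31)
= 13.92 mm

13.92


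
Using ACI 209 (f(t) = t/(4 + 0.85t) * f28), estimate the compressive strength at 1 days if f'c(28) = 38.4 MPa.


f(1) = 1 / (4 + 0.85 * 1) * 38.4
= 1 / 4.85 * 38.4
= 7.92 MPa

7.92


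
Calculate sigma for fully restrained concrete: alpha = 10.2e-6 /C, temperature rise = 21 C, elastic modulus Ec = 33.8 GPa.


sigma = alpha * dT * Ec
= 10.2e-6 * 21 * 33.8 * 1000
= 7.24 MPa

7.24


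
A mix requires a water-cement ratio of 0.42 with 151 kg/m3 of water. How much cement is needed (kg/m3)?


Cement = water / (w/c)
= 151 / 0.42
= 359.5 kg/m3

359.5


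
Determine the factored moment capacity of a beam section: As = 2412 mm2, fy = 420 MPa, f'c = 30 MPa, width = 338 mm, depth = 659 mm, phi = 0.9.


a = As * fy / (0.85 * f'c * b)
= 2412 * 420 / (0.85 * 30 * 338)
= 117.5357 mm
Mn = As * fy * (d - a/2) / 10^6
= 608.0592 kN-m
phi*Mn = 0.9 * 608.0592 = 547.25 kN-m

547.25


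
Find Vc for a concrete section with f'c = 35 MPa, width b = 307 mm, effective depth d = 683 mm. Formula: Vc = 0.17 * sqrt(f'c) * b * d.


Vc = 0.17 * sqrt(35) * 307 * 683 / 1000
= 210.88 kN

210.88


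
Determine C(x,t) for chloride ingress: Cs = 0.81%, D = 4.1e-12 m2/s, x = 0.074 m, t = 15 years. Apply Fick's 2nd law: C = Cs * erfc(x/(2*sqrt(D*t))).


t_seconds = 15 * 365.25 * 24 * 3600 = 473364000.0 s
arg = 0.074 / (2 * sqrt(4.1e-12 * 473364000.0))
= 0.8399
erfc(0.8399) = 0.2349
C = 0.81 * 0.2349 = 0.1903%

0.1903


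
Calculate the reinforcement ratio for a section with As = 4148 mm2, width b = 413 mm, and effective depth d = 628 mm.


rho = As / (b * d)
= 4148 / (413 * 628)
= 0.016

0.016


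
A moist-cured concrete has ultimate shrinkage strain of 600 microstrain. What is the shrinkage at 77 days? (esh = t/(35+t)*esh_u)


esh(77) = 77 / (35 + 77) * 600
= 77 / 112 * 600
= 412.5 microstrain

412.5


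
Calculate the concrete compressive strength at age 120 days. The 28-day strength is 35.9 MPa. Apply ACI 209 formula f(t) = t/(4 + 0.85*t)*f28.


f(120) = 120 / (4 + 0.85 * 120) * 35.9
= 120 / 106.0 * 35.9
= 40.64 MPa

40.64


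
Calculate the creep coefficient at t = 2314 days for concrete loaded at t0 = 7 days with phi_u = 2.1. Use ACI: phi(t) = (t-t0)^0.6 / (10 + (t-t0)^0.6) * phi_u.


dt = 2314 - 7 = 2307
phi = 2307^0.6 / (10 + 2307^0.6) * 2.1
= 1.916

1.916


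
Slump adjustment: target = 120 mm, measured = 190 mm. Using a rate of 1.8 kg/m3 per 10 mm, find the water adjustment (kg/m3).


Difference = 120 - 190 = -70 mm
Water adjustment = -70 * 1.8 / 10 = -12.6 kg/m3

-12.6


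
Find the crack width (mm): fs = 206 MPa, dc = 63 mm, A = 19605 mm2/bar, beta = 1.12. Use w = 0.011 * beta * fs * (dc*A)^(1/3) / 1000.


w = 0.011 * beta * fs * (dc * A)^(1/3) / 1000
= 0.011 * 1.12 * 206 * (63 * 19605)^(1/3) / 1000
= 0.272 mm

0.272


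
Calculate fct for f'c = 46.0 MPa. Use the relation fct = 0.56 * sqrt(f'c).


fct = 0.56 * sqrt(46.0)
= 0.56 * 6.782
= 3.798 MPa

3.798


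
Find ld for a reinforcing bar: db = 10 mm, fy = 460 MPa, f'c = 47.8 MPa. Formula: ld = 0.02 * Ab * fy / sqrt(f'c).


Ab = pi * 10^2 / 4 = 78.54 mm2
ld = 0.02 * 78.54 * 460 / sqrt(47.8)
= 104.5 mm

104.5


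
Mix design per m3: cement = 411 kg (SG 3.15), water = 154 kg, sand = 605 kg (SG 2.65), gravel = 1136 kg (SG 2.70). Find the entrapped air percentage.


Vol cement = 411 / (3.15 * 1000) = 0.130476 m3
Vol water = 154 / 1000 = 0.154 m3
Vol sand = 605 / (2.65 * 1000) = 0.228302 m3
Vol gravel = 1136 / (2.70 * 1000) = 0.420741 m3
Total solid + water volume = 0.933519 m3
Air = (1 - 0.933519) * 100 = 6.65%

6.65


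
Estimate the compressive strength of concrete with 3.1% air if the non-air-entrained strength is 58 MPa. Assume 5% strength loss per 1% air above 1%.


Strength loss = (3.1 - 1) * 5 = 10.5%
f'c = 58 * (1 - 10.5/100)
= 51.91 MPa

51.91


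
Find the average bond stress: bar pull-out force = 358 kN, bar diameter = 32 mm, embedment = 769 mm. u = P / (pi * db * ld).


u = P / (pi * db * ld)
= 358 * 1000 / (pi * 32 * 769)
= 4.631 MPa

4.631


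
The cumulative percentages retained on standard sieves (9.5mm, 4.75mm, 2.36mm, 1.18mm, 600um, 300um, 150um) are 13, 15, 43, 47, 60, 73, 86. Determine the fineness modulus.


FM = sum(cumulative % retained) / 100
= 337 / 100
= 3.37

3.37


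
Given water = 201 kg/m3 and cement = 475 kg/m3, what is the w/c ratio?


w/c = water / cement
w/c = 201 / 475 = 0.423

0.423


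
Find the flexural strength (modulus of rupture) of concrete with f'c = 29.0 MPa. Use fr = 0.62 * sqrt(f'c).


fr = 0.62 * sqrt(29.0)
= 3.339 MPa

3.339


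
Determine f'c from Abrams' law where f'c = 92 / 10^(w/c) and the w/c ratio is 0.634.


f'c = 92 / 10^0.634
= 92 / 4.305
= 21.37 MPa

21.37


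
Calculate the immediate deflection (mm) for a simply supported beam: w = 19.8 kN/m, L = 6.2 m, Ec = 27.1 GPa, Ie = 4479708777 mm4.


Convert: L = 6.2 m = 6200 mm, Ec = 27.1 GPa = 27100 MPa
delta = 5 * 19.8 * 6200^4 / (384 * 27100 * 4479708777)
= 3.14 mm

3.14


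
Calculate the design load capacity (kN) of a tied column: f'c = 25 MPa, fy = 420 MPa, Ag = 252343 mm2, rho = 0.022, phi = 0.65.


Ast = rho * Ag = 0.022 * 252343 = 5551.546 mm2
phi*Pn = 0.65 * 0.80 * (0.85 * 25 * (252343 - 5551.546) + 420 * 5551.546) / 1000
= 3939.5 kN

3939.5


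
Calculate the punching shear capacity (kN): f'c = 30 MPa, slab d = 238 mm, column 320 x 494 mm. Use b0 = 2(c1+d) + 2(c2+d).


b0 = 2*(320 + 238) + 2*(494 + 238) = 2580 mm
Vc = 0.33 * sqrt(30) * 2580 * 238 / 1000
= 1109.87 kN

1109.87


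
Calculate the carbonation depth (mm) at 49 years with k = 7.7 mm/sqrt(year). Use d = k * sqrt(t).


depth = k * sqrt(t)
= 7.7 * sqrt(49)
= 53.9 mm

53.9


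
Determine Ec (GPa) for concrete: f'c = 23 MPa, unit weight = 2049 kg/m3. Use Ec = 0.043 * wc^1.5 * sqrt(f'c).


Ec = 0.043 * 2049^1.5 * sqrt(23) / 1000
= 19.13 GPa

19.13


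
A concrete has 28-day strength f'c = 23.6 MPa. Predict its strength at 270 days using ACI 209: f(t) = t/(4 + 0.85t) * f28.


f(270) = 270 / (4 + 0.85 * 270) * 23.6
= 270 / 233.5 * 23.6
= 27.29 MPa

27.29


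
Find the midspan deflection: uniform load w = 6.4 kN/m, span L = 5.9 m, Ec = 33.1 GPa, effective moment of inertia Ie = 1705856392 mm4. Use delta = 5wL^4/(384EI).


Convert: L = 5.9 m = 5900 mm, Ec = 33.1 GPa = 33100 MPa
delta = 5 * 6.4 * 5900^4 / (384 * 33100 * 1705856392)
= 1.79 mm

1.79


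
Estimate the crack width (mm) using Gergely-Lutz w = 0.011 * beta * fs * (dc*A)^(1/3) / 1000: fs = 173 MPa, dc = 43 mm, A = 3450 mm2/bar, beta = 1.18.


w = 0.011 * beta * fs * (dc * A)^(1/3) / 1000
= 0.011 * 1.18 * 173 * (43 * 3450)^(1/3) / 1000
= 0.119 mm

0.119


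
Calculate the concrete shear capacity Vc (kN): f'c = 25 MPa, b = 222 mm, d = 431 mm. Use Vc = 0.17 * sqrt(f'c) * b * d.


Vc = 0.17 * sqrt(25) * 222 * 431 / 1000
= 81.33 kN

81.33


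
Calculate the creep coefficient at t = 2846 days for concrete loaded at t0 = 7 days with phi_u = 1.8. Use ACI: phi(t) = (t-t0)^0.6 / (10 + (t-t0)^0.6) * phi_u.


dt = 2846 - 7 = 2839
phi = 2839^0.6 / (10 + 2839^0.6) * 1.8
= 1.659

1.659


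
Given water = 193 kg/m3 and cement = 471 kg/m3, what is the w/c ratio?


w/c = water / cement
w/c = 193 / 471 = 0.41

0.41


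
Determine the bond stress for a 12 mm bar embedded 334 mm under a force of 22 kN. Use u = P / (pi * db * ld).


u = P / (pi * db * ld)
= 22 * 1000 / (pi * 12 * 334)
= 1.747 MPa

1.747


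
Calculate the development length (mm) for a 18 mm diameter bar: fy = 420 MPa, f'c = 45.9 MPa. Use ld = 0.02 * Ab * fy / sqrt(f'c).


Ab = pi * 18^2 / 4 = 254.469 mm2
ld = 0.02 * 254.469 * 420 / sqrt(45.9)
= 315.5 mm

315.5


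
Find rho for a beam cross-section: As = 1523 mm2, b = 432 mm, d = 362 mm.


rho = As / (b * d)
= 1523 / (432 * 362)
= 0.0097

0.0097


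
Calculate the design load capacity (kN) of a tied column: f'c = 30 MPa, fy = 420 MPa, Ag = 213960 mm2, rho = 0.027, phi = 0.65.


Ast = rho * Ag = 0.027 * 213960 = 5776.92 mm2
phi*Pn = 0.65 * 0.80 * (0.85 * 30 * (213960 - 5776.92) + 420 * 5776.92) / 1000
= 4022.19 kN

4022.19


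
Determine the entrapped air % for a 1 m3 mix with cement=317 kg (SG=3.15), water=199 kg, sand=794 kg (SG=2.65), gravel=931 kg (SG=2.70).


Vol cement = 317 / (3.15 * 1000) = 0.100635 m3
Vol water = 199 / 1000 = 0.199 m3
Vol sand = 794 / (2.65 * 1000) = 0.299623 m3
Vol gravel = 931 / (2.70 * 1000) = 0.344815 m3
Total solid + water volume = 0.944072 m3
Air = (1 - 0.944072) * 100 = 5.59%

5.59


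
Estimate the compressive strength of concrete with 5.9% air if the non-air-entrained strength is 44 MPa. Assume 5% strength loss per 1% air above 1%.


Strength loss = (5.9 - 1) * 5 = 24.5%
f'c = 44 * (1 - 24.5/100)
= 33.22 MPa

33.22


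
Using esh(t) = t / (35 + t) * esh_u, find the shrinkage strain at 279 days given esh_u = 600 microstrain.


esh(279) = 279 / (35 + 279) * 600
= 279 / 314 * 600
= 533.1 microstrain

533.1


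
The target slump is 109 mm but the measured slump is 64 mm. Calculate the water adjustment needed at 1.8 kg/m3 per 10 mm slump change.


Difference = 109 - 64 = 45 mm
Water adjustment = 45 * 1.8 / 10 = 8.1 kg/m3

8.1


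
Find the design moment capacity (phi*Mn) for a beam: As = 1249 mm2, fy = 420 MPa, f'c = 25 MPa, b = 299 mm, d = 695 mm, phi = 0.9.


a = As * fy / (0.85 * f'c * b)
= 1249 * 420 / (0.85 * 25 * 299)
= 82.5623 mm
Mn = As * fy * (d - a/2) / 10^6
= 342.9278 kN-m
phi*Mn = 0.9 * 342.9278 = 308.64 kN-m

308.64


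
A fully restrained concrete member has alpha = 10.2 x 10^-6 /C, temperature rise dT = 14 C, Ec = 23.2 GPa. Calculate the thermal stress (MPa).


sigma = alpha * dT * Ec
= 10.2e-6 * 14 * 23.2 * 1000
= 3.313 MPa

3.313


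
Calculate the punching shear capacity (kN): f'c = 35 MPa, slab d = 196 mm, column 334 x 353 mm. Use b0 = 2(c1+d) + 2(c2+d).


b0 = 2*(334 + 196) + 2*(353 + 196) = 2158 mm
Vc = 0.33 * sqrt(35) * 2158 * 196 / 1000
= 825.76 kN

825.76


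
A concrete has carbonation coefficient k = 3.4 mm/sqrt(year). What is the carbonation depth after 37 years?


depth = k * sqrt(t)
= 3.4 * sqrt(37)
= 20.68 mm

20.68


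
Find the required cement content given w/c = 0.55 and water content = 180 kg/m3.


Cement = water / (w/c)
= 180 / 0.55
= 327.3 kg/m3

327.3


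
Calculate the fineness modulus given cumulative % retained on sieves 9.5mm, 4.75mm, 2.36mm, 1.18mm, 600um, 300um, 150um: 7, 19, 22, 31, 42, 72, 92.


FM = sum(cumulative % retained) / 100
= 285 / 100
= 2.85

2.85


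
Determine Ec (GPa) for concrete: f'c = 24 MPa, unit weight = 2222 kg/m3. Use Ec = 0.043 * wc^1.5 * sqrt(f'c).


Ec = 0.043 * 2222^1.5 * sqrt(24) / 1000
= 22.06 GPa

22.06


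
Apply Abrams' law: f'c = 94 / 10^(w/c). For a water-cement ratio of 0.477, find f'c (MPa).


f'c = 94 / 10^0.477
= 94 / 2.999
= 31.34 MPa

31.34


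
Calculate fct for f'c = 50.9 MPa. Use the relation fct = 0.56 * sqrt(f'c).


fct = 0.56 * sqrt(50.9)
= 0.56 * 7.134
= 3.995 MPa

3.995


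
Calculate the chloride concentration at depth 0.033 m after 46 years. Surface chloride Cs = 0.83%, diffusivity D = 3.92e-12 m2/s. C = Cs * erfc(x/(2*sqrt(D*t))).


t_seconds = 46 * 365.25 * 24 * 3600 = 1451649600.0 s
arg = 0.033 / (2 * sqrt(3.92e-12 * 1451649600.0))
= 0.2187
erfc(0.2187) = 0.7571
C = 0.83 * 0.7571 = 0.6284%

0.6284


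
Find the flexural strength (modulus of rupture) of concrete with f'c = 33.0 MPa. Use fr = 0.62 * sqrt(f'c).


fr = 0.62 * sqrt(33.0)
= 3.562 MPa

3.562


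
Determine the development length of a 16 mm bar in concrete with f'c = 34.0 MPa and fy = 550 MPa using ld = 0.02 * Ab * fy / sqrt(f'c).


Ab = pi * 16^2 / 4 = 201.062 mm2
ld = 0.02 * 201.062 * 550 / sqrt(34.0)
= 379.3 mm

379.3


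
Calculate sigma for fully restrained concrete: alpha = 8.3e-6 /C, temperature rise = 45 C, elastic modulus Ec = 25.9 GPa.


sigma = alpha * dT * Ec
= 8.3e-6 * 45 * 25.9 * 1000
= 9.674 MPa

9.674


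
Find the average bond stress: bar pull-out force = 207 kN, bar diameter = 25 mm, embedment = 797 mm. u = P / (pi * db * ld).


u = P / (pi * db * ld)
= 207 * 1000 / (pi * 25 * 797)
= 3.307 MPa

3.307


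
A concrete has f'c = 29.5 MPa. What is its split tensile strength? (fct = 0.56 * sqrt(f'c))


fct = 0.56 * sqrt(29.5)
= 0.56 * 5.431
= 3.042 MPa

3.042


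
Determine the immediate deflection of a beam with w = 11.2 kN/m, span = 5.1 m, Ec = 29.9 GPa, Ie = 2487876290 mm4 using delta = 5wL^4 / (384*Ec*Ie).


Convert: L = 5.1 m = 5100 mm, Ec = 29.9 GPa = 29900 MPa
delta = 5 * 11.2 * 5100^4 / (384 * 29900 * 2487876290)
= 1.33 mm

1.33


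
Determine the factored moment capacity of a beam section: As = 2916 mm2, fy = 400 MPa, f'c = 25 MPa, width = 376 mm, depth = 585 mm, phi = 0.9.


a = As * fy / (0.85 * f'c * b)
= 2916 * 400 / (0.85 * 25 * 376)
= 145.9825 mm
Mn = As * fy * (d - a/2) / 10^6
= 597.207 kN-m
phi*Mn = 0.9 * 597.207 = 537.49 kN-m

537.49


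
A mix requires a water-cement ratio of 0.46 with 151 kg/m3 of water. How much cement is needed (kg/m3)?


Cement = water / (w/c)
= 151 / 0.46
= 328.3 kg/m3

328.3


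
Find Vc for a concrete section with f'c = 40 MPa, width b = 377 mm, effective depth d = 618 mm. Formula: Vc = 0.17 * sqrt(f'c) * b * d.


Vc = 0.17 * sqrt(40) * 377 * 618 / 1000
= 250.5 kN

250.5


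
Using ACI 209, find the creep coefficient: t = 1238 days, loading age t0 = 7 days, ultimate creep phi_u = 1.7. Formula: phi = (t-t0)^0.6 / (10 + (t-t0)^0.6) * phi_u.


dt = 1238 - 7 = 1231
phi = 1231^0.6 / (10 + 1231^0.6) * 1.7
= 1.491

1.491


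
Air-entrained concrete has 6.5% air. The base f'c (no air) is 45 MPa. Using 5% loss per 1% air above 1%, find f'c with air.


Strength loss = (6.5 - 1) * 5 = 27.5%
f'c = 45 * (1 - 27.5/100)
= 32.62 MPa

32.62


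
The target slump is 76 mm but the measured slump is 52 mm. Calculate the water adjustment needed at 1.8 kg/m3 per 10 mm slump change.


Difference = 76 - 52 = 24 mm
Water adjustment = 24 * 1.8 / 10 = 4.3 kg/m3

4.3


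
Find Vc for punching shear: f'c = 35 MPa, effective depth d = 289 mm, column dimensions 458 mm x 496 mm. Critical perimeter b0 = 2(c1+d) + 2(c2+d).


b0 = 2*(458 + 289) + 2*(496 + 289) = 3064 mm
Vc = 0.33 * sqrt(35) * 3064 * 289 / 1000
= 1728.76 kN

1728.76


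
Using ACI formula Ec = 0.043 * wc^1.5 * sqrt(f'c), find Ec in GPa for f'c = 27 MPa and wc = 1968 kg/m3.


Ec = 0.043 * 1968^1.5 * sqrt(27) / 1000
= 19.51 GPa

19.51


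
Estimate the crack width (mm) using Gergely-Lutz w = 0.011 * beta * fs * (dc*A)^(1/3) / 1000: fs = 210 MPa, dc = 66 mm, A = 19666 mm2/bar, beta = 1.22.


w = 0.011 * beta * fs * (dc * A)^(1/3) / 1000
= 0.011 * 1.22 * 210 * (66 * 19666)^(1/3) / 1000
= 0.307 mm

0.307


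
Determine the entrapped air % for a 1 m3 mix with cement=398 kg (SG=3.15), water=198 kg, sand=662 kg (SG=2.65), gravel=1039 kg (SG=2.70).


Vol cement = 398 / (3.15 * 1000) = 0.126349 m3
Vol water = 198 / 1000 = 0.198 m3
Vol sand = 662 / (2.65 * 1000) = 0.249811 m3
Vol gravel = 1039 / (2.70 * 1000) = 0.384815 m3
Total solid + water volume = 0.958975 m3
Air = (1 - 0.958975) * 100 = 4.1%

4.1


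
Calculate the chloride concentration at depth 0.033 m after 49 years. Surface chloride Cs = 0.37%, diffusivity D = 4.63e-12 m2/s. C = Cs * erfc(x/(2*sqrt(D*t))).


t_seconds = 49 * 365.25 * 24 * 3600 = 1546322400.0 s
arg = 0.033 / (2 * sqrt(4.63e-12 * 1546322400.0))
= 0.195
erfc(0.195) = 0.7827
C = 0.37 * 0.7827 = 0.2896%

0.2896


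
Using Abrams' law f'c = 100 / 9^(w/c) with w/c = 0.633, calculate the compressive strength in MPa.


f'c = 100 / 9^0.633
= 100 / 4.018
= 24.89 MPa

24.89


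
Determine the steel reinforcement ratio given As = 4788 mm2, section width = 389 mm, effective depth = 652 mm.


rho = As / (b * d)
= 4788 / (389 * 652)
= 0.0189

0.0189


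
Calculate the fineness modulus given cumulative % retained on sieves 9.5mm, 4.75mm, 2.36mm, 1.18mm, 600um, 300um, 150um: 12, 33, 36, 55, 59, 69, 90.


FM = sum(cumulative % retained) / 100
= 354 / 100
= 3.54

3.54


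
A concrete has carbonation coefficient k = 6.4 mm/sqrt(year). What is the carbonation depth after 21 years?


depth = k * sqrt(t)
= 6.4 * sqrt(21)
= 29.33 mm

29.33


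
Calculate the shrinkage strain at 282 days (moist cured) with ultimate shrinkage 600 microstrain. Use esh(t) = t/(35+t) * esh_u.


esh(282) = 282 / (35 + 282) * 600
= 282 / 317 * 600
= 533.8 microstrain

533.8


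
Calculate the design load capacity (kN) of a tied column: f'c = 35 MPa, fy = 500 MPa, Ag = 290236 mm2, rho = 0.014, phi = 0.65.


Ast = rho * Ag = 0.014 * 290236 = 4063.304 mm2
phi*Pn = 0.65 * 0.80 * (0.85 * 35 * (290236 - 4063.304) + 500 * 4063.304) / 1000
= 5483.55 kN

5483.55


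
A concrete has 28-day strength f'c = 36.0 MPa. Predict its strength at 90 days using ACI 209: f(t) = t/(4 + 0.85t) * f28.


f(90) = 90 / (4 + 0.85 * 90) * 36.0
= 90 / 80.5 * 36.0
= 40.25 MPa

40.25


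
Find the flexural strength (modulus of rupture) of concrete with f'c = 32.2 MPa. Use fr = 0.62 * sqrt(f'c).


fr = 0.62 * sqrt(32.2)
= 3.518 MPa

3.518


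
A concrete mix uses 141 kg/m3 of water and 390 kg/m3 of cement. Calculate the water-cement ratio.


w/c = water / cement
w/c = 141 / 390 = 0.362

0.362


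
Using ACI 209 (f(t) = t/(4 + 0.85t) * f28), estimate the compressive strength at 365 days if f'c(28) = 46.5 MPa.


f(365) = 365 / (4 + 0.85 * 365) * 46.5
= 365 / 314.25 * 46.5
= 54.01 MPa

54.01


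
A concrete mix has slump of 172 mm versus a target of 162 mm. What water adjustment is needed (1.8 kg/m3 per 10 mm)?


Difference = 162 - 172 = -10 mm
Water adjustment = -10 * 1.8 / 10 = -1.8 kg/m3

-1.8


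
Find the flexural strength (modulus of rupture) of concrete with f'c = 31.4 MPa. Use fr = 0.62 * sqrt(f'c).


fr = 0.62 * sqrt(31.4)
= 3.474 MPa

3.474


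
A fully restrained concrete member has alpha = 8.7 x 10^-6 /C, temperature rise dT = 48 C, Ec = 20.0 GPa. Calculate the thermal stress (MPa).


sigma = alpha * dT * Ec
= 8.7e-6 * 48 * 20.0 * 1000
= 8.352 MPa

8.352


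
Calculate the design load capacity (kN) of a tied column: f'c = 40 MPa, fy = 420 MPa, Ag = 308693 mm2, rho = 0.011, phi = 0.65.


Ast = rho * Ag = 0.011 * 308693 = 3395.623 mm2
phi*Pn = 0.65 * 0.80 * (0.85 * 40 * (308693 - 3395.623) + 420 * 3395.623) / 1000
= 6139.26 kN

6139.26


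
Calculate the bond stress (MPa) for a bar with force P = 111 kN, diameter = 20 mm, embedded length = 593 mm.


u = P / (pi * db * ld)
= 111 * 1000 / (pi * 20 * 593)
= 2.979 MPa

2.979


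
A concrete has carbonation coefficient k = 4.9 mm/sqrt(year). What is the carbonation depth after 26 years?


depth = k * sqrt(t)
= 4.9 * sqrt(26)
= 24.99 mm

24.99


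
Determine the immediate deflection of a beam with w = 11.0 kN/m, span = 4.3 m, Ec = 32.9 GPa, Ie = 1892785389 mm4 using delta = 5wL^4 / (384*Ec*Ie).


Convert: L = 4.3 m = 4300 mm, Ec = 32.9 GPa = 32900 MPa
delta = 5 * 11.0 * 4300^4 / (384 * 32900 * 1892785389)
= 0.79 mm

0.79


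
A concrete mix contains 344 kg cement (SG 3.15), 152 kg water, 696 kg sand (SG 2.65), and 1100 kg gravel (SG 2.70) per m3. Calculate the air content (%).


Vol cement = 344 / (3.15 * 1000) = 0.109206 m3
Vol water = 152 / 1000 = 0.152 m3
Vol sand = 696 / (2.65 * 1000) = 0.262642 m3
Vol gravel = 1100 / (2.70 * 1000) = 0.407407 m3
Total solid + water volume = 0.931255 m3
Air = (1 - 0.931255) * 100 = 6.87%

6.87


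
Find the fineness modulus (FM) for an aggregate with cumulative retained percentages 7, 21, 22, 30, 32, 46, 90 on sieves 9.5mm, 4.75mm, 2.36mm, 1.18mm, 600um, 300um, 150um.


FM = sum(cumulative % retained) / 100
= 248 / 100
= 2.48

2.48


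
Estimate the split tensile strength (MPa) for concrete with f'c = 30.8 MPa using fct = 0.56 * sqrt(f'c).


fct = 0.56 * sqrt(30.8)
= 0.56 * 5.55
= 3.108 MPa

3.108


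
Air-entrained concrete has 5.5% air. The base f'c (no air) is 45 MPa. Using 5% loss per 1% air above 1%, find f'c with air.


Strength loss = (5.5 - 1) * 5 = 22.5%
f'c = 45 * (1 - 22.5/100)
= 34.88 MPa

34.88


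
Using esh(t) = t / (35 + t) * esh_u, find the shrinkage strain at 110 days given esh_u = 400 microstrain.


esh(110) = 110 / (35 + 110) * 400
= 110 / 145 * 400
= 303.4 microstrain

303.4


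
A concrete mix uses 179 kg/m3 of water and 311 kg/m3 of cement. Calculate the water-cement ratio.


w/c = water / cement
w/c = 179 / 311 = 0.576

0.576


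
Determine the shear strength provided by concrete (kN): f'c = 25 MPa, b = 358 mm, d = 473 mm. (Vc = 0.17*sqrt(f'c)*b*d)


Vc = 0.17 * sqrt(25) * 358 * 473 / 1000
= 143.93 kN

143.93


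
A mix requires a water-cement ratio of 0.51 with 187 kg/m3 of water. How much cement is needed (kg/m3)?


Cement = water / (w/c)
= 187 / 0.51
= 366.7 kg/m3

366.7


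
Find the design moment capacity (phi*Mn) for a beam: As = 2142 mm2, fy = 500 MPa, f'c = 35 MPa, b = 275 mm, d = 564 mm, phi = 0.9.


a = As * fy / (0.85 * f'c * b)
= 2142 * 500 / (0.85 * 35 * 275)
= 130.9091 mm
Mn = As * fy * (d - a/2) / 10^6
= 533.9422 kN-m
phi*Mn = 0.9 * 533.9422 = 480.55 kN-m

480.55


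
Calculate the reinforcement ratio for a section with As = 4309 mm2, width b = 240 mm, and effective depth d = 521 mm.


rho = As / (b * d)
= 4309 / (240 * 521)
= 0.0345

0.0345


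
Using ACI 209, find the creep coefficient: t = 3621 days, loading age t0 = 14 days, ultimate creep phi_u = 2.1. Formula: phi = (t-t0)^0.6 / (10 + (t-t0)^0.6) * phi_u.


dt = 3621 - 14 = 3607
phi = 3607^0.6 / (10 + 3607^0.6) * 2.1
= 1.956

1.956


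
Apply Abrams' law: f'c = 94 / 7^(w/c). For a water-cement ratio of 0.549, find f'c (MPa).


f'c = 94 / 7^0.549
= 94 / 2.91
= 32.3 MPa

32.3


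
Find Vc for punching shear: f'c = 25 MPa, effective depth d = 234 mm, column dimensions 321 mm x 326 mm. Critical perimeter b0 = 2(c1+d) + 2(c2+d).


b0 = 2*(321 + 234) + 2*(326 + 234) = 2230 mm
Vc = 0.33 * sqrt(25) * 2230 * 234 / 1000
= 861.0 kN

861.0


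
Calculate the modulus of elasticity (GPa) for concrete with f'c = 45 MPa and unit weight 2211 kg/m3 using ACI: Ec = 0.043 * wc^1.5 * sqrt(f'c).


Ec = 0.043 * 2211^1.5 * sqrt(45) / 1000
= 29.99 GPa

29.99


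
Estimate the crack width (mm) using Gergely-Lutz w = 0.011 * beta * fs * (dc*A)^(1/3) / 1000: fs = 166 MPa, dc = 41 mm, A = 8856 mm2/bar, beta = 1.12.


w = 0.011 * beta * fs * (dc * A)^(1/3) / 1000
= 0.011 * 1.12 * 166 * (41 * 8856)^(1/3) / 1000
= 0.146 mm

0.146


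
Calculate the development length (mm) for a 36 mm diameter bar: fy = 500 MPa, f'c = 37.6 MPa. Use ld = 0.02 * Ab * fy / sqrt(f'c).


Ab = pi * 36^2 / 4 = 1017.876 mm2
ld = 0.02 * 1017.876 * 500 / sqrt(37.6)
= 1660.0 mm

1660.0


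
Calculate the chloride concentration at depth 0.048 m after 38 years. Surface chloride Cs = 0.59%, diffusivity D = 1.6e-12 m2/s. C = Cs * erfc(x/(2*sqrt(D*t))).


t_seconds = 38 * 365.25 * 24 * 3600 = 1199188800.0 s
arg = 0.048 / (2 * sqrt(1.6e-12 * 1199188800.0))
= 0.5479
erfc(0.5479) = 0.4384
C = 0.59 * 0.4384 = 0.2587%

0.2587


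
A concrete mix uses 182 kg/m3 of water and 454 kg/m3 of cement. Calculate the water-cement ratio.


w/c = water / cement
w/c = 182 / 454 = 0.401

0.401


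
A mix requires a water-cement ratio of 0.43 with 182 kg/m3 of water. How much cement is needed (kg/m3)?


Cement = water / (w/c)
= 182 / 0.43
= 423.3 kg/m3

423.3


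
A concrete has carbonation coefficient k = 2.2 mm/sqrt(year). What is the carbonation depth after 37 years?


depth = k * sqrt(t)
= 2.2 * sqrt(37)
= 13.38 mm

13.38


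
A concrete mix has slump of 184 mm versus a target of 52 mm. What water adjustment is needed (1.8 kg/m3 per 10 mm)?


Difference = 52 - 184 = -132 mm
Water adjustment = -132 * 1.8 / 10 = -23.8 kg/m3

-23.8


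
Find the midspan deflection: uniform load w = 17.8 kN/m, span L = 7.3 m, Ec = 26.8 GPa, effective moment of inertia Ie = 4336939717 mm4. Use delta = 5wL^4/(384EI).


Convert: L = 7.3 m = 7300 mm, Ec = 26.8 GPa = 26800 MPa
delta = 5 * 17.8 * 7300^4 / (384 * 26800 * 4336939717)
= 5.66 mm

5.66


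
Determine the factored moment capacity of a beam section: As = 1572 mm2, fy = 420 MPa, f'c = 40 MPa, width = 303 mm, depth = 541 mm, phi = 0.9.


a = As * fy / (0.85 * f'c * b)
= 1572 * 420 / (0.85 * 40 * 303)
= 64.0885 mm
Mn = As * fy * (d - a/2) / 10^6
= 336.0329 kN-m
phi*Mn = 0.9 * 336.0329 = 302.43 kN-m

302.43


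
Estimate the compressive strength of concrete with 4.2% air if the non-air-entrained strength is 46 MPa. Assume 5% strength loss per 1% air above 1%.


Strength loss = (4.2 - 1) * 5 = 16.0%
f'c = 46 * (1 - 16.0/100)
= 38.64 MPa

38.64


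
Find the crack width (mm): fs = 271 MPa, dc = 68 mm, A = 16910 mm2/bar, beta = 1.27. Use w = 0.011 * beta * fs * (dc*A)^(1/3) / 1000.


w = 0.011 * beta * fs * (dc * A)^(1/3) / 1000
= 0.011 * 1.27 * 271 * (68 * 16910)^(1/3) / 1000
= 0.397 mm

0.397


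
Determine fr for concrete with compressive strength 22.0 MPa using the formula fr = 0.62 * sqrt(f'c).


fr = 0.62 * sqrt(22.0)
= 2.908 MPa

2.908


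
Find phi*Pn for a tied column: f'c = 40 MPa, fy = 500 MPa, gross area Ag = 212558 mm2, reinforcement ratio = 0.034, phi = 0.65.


Ast = rho * Ag = 0.034 * 212558 = 7226.972 mm2
phi*Pn = 0.65 * 0.80 * (0.85 * 40 * (212558 - 7226.972) + 500 * 7226.972) / 1000
= 5509.27 kN

5509.27


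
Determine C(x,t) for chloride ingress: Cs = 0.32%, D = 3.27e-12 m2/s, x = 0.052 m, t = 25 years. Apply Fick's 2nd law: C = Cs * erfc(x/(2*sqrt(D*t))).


t_seconds = 25 * 365.25 * 24 * 3600 = 788940000.0 s
arg = 0.052 / (2 * sqrt(3.27e-12 * 788940000.0))
= 0.5119
erfc(0.5119) = 0.4691
C = 0.32 * 0.4691 = 0.1501%

0.1501


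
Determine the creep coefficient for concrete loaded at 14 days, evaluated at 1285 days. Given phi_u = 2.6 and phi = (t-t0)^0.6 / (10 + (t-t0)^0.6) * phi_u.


dt = 1285 - 14 = 1271
phi = 1271^0.6 / (10 + 1271^0.6) * 2.6
= 2.286

2.286


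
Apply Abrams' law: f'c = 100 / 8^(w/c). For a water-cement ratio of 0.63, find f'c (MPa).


f'c = 100 / 8^0.63
= 100 / 3.706
= 26.98 MPa

26.98


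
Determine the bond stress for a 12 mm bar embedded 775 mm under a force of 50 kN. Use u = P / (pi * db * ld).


u = P / (pi * db * ld)
= 50 * 1000 / (pi * 12 * 775)
= 1.711 MPa

1.711


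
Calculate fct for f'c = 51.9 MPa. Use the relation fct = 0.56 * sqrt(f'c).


fct = 0.56 * sqrt(51.9)
= 0.56 * 7.204
= 4.034 MPa

4.034


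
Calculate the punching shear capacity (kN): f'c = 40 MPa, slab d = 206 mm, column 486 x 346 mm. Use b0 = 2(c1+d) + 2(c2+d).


b0 = 2*(486 + 206) + 2*(346 + 206) = 2488 mm
Vc = 0.33 * sqrt(40) * 2488 * 206 / 1000
= 1069.7 kN

1069.7


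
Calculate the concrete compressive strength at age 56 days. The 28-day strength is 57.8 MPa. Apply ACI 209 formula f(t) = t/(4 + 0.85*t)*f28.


f(56) = 56 / (4 + 0.85 * 56) * 57.8
= 56 / 51.6 * 57.8
= 62.73 MPa

62.73


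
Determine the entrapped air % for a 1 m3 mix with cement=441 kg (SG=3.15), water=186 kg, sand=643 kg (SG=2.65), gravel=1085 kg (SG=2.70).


Vol cement = 441 / (3.15 * 1000) = 0.14 m3
Vol water = 186 / 1000 = 0.186 m3
Vol sand = 643 / (2.65 * 1000) = 0.242642 m3
Vol gravel = 1085 / (2.70 * 1000) = 0.401852 m3
Total solid + water volume = 0.970493 m3
Air = (1 - 0.970493) * 100 = 2.95%

2.95


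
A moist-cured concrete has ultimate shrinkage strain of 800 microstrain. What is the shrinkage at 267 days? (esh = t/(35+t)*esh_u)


esh(267) = 267 / (35 + 267) * 800
= 267 / 302 * 800
= 707.3 microstrain

707.3


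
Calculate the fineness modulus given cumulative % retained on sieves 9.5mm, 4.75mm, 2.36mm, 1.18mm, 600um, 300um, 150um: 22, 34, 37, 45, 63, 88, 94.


FM = sum(cumulative % retained) / 100
= 383 / 100
= 3.83

3.83


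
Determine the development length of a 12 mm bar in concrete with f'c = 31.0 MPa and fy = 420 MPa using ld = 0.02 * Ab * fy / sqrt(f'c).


Ab = pi * 12^2 / 4 = 113.097 mm2
ld = 0.02 * 113.097 * 420 / sqrt(31.0)
= 170.6 mm

170.6


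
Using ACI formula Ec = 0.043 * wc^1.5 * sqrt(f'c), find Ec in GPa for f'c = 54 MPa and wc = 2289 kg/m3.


Ec = 0.043 * 2289^1.5 * sqrt(54) / 1000
= 34.6 GPa

34.6


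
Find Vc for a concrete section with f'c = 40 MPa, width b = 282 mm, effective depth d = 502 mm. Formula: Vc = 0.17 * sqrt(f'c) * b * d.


Vc = 0.17 * sqrt(40) * 282 * 502 / 1000
= 152.21 kN

152.21


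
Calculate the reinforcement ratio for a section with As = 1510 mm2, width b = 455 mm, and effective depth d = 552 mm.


rho = As / (b * d)
= 1510 / (455 * 552)
= 0.006

0.006


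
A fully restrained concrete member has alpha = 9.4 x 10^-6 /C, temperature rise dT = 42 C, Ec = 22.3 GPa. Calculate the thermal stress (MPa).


sigma = alpha * dT * Ec
= 9.4e-6 * 42 * 22.3 * 1000
= 8.804 MPa

8.804


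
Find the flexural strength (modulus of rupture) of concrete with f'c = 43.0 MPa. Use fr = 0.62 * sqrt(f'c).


fr = 0.62 * sqrt(43.0)
= 4.066 MPa

4.066


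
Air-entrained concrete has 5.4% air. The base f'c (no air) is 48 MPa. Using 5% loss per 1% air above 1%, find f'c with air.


Strength loss = (5.4 - 1) * 5 = 22.0%
f'c = 48 * (1 - 22.0/100)
= 37.44 MPa

37.44


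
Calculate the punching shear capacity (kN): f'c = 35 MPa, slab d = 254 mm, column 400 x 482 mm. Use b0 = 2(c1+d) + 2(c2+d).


b0 = 2*(400 + 254) + 2*(482 + 254) = 2780 mm
Vc = 0.33 * sqrt(35) * 2780 * 254 / 1000
= 1378.56 kN

1378.56


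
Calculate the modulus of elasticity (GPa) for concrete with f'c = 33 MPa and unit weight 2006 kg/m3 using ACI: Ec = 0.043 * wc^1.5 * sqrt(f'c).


Ec = 0.043 * 2006^1.5 * sqrt(33) / 1000
= 22.19 GPa

22.19


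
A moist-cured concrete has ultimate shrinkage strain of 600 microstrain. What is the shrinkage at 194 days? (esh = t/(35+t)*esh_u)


esh(194) = 194 / (35 + 194) * 600
= 194 / 229 * 600
= 508.3 microstrain

508.3


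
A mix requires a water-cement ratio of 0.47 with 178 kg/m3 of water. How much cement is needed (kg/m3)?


Cement = water / (w/c)
= 178 / 0.47
= 378.7 kg/m3

378.7


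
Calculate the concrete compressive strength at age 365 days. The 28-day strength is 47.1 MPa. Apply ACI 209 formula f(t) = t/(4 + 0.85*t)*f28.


f(365) = 365 / (4 + 0.85 * 365) * 47.1
= 365 / 314.25 * 47.1
= 54.71 MPa

54.71


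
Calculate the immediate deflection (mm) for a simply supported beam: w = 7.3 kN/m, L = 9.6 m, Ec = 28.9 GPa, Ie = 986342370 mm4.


Convert: L = 9.6 m = 9600 mm, Ec = 28.9 GPa = 28900 MPa
delta = 5 * 7.3 * 9600^4 / (384 * 28900 * 986342370)
= 28.32 mm

28.32


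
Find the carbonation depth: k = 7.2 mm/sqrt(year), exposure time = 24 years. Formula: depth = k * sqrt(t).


depth = k * sqrt(t)
= 7.2 * sqrt(24)
= 35.27 mm

35.27


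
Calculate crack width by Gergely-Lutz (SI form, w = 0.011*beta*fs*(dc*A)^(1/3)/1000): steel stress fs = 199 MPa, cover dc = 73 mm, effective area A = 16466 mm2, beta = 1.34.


w = 0.011 * beta * fs * (dc * A)^(1/3) / 1000
= 0.011 * 1.34 * 199 * (73 * 16466)^(1/3) / 1000
= 0.312 mm

0.312


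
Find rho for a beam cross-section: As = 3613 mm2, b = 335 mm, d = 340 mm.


rho = As / (b * d)
= 3613 / (335 * 340)
= 0.0317

0.0317


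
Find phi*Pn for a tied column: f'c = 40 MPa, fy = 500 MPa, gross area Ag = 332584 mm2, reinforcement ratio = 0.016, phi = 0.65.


Ast = rho * Ag = 0.016 * 332584 = 5321.344 mm2
phi*Pn = 0.65 * 0.80 * (0.85 * 40 * (332584 - 5321.344) + 500 * 5321.344) / 1000
= 7169.55 kN

7169.55


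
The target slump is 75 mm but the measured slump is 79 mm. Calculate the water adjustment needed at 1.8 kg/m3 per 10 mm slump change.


Difference = 75 - 79 = -4 mm
Water adjustment = -4 * 1.8 / 10 = -0.7 kg/m3

-0.7


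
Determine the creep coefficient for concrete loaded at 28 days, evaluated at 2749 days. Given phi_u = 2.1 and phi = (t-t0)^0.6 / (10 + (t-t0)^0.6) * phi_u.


dt = 2749 - 28 = 2721
phi = 2721^0.6 / (10 + 2721^0.6) * 2.1
= 1.932

1.932


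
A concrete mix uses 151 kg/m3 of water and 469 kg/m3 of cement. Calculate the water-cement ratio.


w/c = water / cement
w/c = 151 / 469 = 0.322

0.322


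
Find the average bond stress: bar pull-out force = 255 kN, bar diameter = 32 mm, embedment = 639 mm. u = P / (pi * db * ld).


u = P / (pi * db * ld)
= 255 * 1000 / (pi * 32 * 639)
= 3.97 MPa

3.97


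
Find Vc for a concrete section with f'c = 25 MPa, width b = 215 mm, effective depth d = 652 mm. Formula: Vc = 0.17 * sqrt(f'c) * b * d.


Vc = 0.17 * sqrt(25) * 215 * 652 / 1000
= 119.15 kN

119.15


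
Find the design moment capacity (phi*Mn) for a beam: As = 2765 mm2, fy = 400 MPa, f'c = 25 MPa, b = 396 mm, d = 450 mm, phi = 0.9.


a = As * fy / (0.85 * f'c * b)
= 2765 * 400 / (0.85 * 25 * 396)
= 131.432 mm
Mn = As * fy * (d - a/2) / 10^6
= 425.0181 kN-m
phi*Mn = 0.9 * 425.0181 = 382.52 kN-m

382.52


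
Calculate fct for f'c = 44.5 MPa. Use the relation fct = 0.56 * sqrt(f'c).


fct = 0.56 * sqrt(44.5)
= 0.56 * 6.671
= 3.736 MPa

3.736


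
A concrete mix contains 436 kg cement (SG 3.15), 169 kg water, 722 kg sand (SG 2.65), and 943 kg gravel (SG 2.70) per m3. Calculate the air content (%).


Vol cement = 436 / (3.15 * 1000) = 0.138413 m3
Vol water = 169 / 1000 = 0.169 m3
Vol sand = 722 / (2.65 * 1000) = 0.272453 m3
Vol gravel = 943 / (2.70 * 1000) = 0.349259 m3
Total solid + water volume = 0.929125 m3
Air = (1 - 0.929125) * 100 = 7.09%

7.09


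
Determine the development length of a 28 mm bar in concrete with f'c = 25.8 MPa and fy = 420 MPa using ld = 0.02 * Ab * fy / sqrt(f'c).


Ab = pi * 28^2 / 4 = 615.752 mm2
ld = 0.02 * 615.752 * 420 / sqrt(25.8)
= 1018.3 mm

1018.3


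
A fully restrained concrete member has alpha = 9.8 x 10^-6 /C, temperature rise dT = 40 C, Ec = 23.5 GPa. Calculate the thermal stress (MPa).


sigma = alpha * dT * Ec
= 9.8e-6 * 40 * 23.5 * 1000
= 9.212 MPa

9.212


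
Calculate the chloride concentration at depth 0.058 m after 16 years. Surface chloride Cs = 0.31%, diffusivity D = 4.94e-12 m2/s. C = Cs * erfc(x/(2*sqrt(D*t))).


t_seconds = 16 * 365.25 * 24 * 3600 = 504921600.0 s
arg = 0.058 / (2 * sqrt(4.94e-12 * 504921600.0))
= 0.5807
erfc(0.5807) = 0.4115
C = 0.31 * 0.4115 = 0.1276%

0.1276


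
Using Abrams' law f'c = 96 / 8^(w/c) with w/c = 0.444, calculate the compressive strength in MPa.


f'c = 96 / 8^0.444
= 96 / 2.518
= 38.13 MPa

38.13


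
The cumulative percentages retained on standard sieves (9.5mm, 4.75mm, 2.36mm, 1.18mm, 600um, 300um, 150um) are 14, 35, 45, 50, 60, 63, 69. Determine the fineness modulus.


FM = sum(cumulative % retained) / 100
= 336 / 100
= 3.36

3.36


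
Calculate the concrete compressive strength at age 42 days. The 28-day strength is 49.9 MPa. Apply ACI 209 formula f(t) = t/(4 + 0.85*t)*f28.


f(42) = 42 / (4 + 0.85 * 42) * 49.9
= 42 / 39.7 * 49.9
= 52.79 MPa

52.79


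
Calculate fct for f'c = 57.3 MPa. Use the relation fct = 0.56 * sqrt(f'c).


fct = 0.56 * sqrt(57.3)
= 0.56 * 7.57
= 4.239 MPa

4.239


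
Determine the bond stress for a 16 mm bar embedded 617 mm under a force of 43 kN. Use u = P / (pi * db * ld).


u = P / (pi * db * ld)
= 43 * 1000 / (pi * 16 * 617)
= 1.386 MPa

1.386


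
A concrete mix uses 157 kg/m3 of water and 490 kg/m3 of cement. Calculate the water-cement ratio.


w/c = water / cement
w/c = 157 / 490 = 0.32

0.32


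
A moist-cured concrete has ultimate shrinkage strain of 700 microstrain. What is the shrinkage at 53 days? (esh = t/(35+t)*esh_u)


esh(53) = 53 / (35 + 53) * 700
= 53 / 88 * 700
= 421.6 microstrain

421.6


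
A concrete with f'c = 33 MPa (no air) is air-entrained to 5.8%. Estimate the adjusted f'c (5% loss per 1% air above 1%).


Strength loss = (5.8 - 1) * 5 = 24.0%
f'c = 33 * (1 - 24.0/100)
= 25.08 MPa

25.08


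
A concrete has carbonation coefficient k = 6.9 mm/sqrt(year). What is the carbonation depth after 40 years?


depth = k * sqrt(t)
= 6.9 * sqrt(40)
= 43.64 mm

43.64


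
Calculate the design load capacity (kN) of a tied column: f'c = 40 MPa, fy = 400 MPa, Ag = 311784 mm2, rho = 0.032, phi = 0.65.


Ast = rho * Ag = 0.032 * 311784 = 9977.088 mm2
phi*Pn = 0.65 * 0.80 * (0.85 * 40 * (311784 - 9977.088) + 400 * 9977.088) / 1000
= 7411.18 kN

7411.18


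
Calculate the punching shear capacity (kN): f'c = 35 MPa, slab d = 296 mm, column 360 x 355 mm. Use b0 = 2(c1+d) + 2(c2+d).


b0 = 2*(360 + 296) + 2*(355 + 296) = 2614 mm
Vc = 0.33 * sqrt(35) * 2614 * 296 / 1000
= 1510.59 kN

1510.59


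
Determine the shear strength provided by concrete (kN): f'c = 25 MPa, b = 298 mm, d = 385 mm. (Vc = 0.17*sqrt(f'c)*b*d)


Vc = 0.17 * sqrt(25) * 298 * 385 / 1000
= 97.52 kN

97.52


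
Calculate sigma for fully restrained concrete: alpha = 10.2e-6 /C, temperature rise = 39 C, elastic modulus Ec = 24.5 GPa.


sigma = alpha * dT * Ec
= 10.2e-6 * 39 * 24.5 * 1000
= 9.746 MPa

9.746


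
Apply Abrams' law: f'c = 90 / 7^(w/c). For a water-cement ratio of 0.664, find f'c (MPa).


f'c = 90 / 7^0.664
= 90 / 3.64
= 24.72 MPa

24.72


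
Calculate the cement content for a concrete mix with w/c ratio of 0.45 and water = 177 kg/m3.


Cement = water / (w/c)
= 177 / 0.45
= 393.3 kg/m3

393.3


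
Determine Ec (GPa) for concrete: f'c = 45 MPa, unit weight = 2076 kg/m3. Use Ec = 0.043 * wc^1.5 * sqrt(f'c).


Ec = 0.043 * 2076^1.5 * sqrt(45) / 1000
= 27.28 GPa

27.28


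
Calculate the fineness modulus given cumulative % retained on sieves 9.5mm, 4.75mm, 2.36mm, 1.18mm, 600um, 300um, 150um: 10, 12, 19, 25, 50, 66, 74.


FM = sum(cumulative % retained) / 100
= 256 / 100
= 2.56

2.56


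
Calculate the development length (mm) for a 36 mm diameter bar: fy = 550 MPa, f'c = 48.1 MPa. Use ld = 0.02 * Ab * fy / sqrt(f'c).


Ab = pi * 36^2 / 4 = 1017.876 mm2
ld = 0.02 * 1017.876 * 550 / sqrt(48.1)
= 1614.4 mm

1614.4
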